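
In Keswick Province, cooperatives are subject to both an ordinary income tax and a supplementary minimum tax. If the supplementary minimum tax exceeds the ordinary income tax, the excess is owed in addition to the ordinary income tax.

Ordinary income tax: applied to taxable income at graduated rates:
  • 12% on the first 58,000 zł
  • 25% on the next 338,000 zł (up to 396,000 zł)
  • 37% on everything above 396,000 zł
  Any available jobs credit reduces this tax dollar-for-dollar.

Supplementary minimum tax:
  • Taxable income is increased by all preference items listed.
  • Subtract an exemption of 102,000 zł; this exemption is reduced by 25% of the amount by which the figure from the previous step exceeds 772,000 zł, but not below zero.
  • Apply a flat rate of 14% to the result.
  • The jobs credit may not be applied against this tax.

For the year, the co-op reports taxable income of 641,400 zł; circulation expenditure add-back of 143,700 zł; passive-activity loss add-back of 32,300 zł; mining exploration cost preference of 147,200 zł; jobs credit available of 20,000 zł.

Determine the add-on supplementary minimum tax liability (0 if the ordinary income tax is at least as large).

0 zł

Supplementary minimum tax:
  Adjusted income: 641,400 zł + 143,700 zł + 32,300 zł + 147,200 zł = 964,600 zł
  Exemption: 102,000 zł − 25% × (964,600 zł − 772,000 zł) = 102,000 zł − 48,150 zł = 53,850 zł
  Base: 964,600 zł − 53,850 zł = 910,750 zł
  910,750 zł × 14% = 127,505 zł

Ordinary income tax:
  58,000 zł × 12% = 6,960 zł
  338,000 zł × 25% = 84,500 zł
  245,400 zł × 37% = 90,798 zł
  → 182,258 zł
  Less jobs credit 20,000 zł → 162,258 zł

127,505 zł ≤ 162,258 zł, so no add-on is due.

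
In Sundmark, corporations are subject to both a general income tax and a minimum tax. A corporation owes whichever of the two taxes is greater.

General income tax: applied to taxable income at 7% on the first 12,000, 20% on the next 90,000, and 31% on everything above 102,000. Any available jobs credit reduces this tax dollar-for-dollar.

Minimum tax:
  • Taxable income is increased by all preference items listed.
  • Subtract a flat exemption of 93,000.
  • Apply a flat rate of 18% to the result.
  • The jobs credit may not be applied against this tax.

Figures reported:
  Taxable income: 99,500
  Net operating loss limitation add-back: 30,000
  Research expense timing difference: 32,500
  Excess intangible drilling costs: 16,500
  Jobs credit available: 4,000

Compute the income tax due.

15,390

Minimum tax:
  Adjusted income: 99,500 + 30,000 + 32,500 + 16,500 = 178,500
  Less exemption 93,000 → base 85,500
  85,500 × 18% = 15,390

General income tax:
  12,000 × 7% = 840
  87,500 × 20% = 17,500
  → 18,340
  Less jobs credit 4,000 → 14,340

15,390 > 14,340, so the minimum tax is the binding amount.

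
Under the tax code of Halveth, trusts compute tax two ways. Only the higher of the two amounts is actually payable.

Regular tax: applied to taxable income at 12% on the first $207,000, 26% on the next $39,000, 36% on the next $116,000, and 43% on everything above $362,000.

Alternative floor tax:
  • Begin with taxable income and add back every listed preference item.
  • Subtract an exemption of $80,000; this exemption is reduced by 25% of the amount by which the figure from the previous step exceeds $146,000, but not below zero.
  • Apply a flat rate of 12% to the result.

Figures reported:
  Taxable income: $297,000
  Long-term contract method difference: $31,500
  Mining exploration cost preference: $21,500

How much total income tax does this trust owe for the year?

$53,340

Regular tax:
  $207,000 × 12% = $24,840
  $39,000 × 26% = $10,140
  $51,000 × 36% = $18,360
  → $53,340

Alternative floor tax:
  Adjusted income: $297,000 + $31,500 + $21,500 = $350,000
  Exemption: $80,000 − 25% × ($350,000 − $146,000) = $80,000 − $51,000 = $29,000
  Base: $350,000 − $29,000 = $321,000
  $321,000 × 12% = $38,520

$53,340 > $38,520, so the regular tax governs.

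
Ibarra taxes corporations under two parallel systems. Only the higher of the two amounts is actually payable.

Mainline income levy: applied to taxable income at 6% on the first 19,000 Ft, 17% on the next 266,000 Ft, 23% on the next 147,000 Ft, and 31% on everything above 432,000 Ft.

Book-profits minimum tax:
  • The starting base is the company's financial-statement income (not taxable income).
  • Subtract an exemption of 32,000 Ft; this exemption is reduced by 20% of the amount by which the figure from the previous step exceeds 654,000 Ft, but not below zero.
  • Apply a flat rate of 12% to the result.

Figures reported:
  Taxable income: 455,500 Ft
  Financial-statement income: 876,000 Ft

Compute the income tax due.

Mainline income levy:
  19,000 Ft × 6% = 1,140 Ft
  266,000 Ft × 17% = 45,220 Ft
  147,000 Ft × 23% = 33,810 Ft
  23,500 Ft × 31% = 7,285 Ft
  → 87,455 Ft

Book-profits minimum tax:
  Base (financial-statement income): 876,000 Ft
  Exemption: 20% × (876,000 Ft − 654,000 Ft) = 44,400 Ft ≥ 32,000 Ft, so the exemption is fully phased out
  Base: 876,000 Ft − 0 Ft = 876,000 Ft
  876,000 Ft × 12% = 105,120 Ft

105,120 Ft > 87,455 Ft, so the book-profits minimum tax is the binding amount.

105,120 Ft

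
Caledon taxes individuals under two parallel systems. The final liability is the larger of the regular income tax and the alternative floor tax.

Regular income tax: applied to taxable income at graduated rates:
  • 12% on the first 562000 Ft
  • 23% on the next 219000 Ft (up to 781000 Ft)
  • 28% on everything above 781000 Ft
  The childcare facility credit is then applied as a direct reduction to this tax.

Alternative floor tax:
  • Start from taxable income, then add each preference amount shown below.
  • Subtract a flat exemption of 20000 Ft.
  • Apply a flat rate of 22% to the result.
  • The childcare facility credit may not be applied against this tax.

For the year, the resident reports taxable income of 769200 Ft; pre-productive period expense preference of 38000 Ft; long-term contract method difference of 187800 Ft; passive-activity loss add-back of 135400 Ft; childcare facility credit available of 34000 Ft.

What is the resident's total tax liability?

Regular income tax:
  562000 Ft × 12% = 67440 Ft
  207200 Ft × 23% = 47656 Ft
  → 115096 Ft
  Less childcare facility credit 34000 Ft → 81096 Ft

Alternative floor tax:
  Adjusted income: 769200 Ft + 38000 Ft + 187800 Ft + 135400 Ft = 1130400 Ft
  Less exemption 20000 Ft → base 1110400 Ft
  1110400 Ft × 22% = 244288 Ft

244288 Ft > 81096 Ft, so the alternative floor tax is the binding amount.

244288 Ft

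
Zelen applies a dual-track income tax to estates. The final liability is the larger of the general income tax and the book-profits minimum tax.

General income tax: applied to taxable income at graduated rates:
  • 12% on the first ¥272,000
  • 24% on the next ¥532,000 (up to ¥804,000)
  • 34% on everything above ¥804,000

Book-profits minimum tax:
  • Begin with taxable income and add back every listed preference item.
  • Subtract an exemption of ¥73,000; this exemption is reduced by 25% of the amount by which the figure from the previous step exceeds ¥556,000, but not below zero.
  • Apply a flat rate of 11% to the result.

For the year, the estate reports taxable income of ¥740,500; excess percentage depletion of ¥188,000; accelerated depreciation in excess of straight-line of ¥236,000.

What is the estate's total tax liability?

General income tax:
  ¥272,000 × 12% = ¥32,640
  ¥468,500 × 24% = ¥112,440
  → ¥145,080

Book-profits minimum tax:
  Adjusted income: ¥740,500 + ¥188,000 + ¥236,000 = ¥1,164,500
  Exemption: 25% × (¥1,164,500 − ¥556,000) = ¥152,125 ≥ ¥73,000, so the exemption is fully phased out
  Base: ¥1,164,500 − ¥0 = ¥1,164,500
  ¥1,164,500 × 11% = ¥128,095

¥145,080 > ¥128,095, so the general income tax governs.

¥145,080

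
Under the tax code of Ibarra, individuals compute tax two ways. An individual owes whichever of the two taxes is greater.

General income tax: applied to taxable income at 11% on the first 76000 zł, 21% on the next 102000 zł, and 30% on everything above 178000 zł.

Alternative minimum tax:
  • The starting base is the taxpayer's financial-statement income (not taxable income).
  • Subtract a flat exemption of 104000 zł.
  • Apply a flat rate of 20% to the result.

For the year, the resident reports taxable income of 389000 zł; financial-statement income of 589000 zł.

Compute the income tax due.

97000 zł

Alternative minimum tax:
  Base (financial-statement income): 589000 zł
  Less exemption 104000 zł → base 485000 zł
  485000 zł × 20% = 97000 zł

General income tax:
  76000 zł × 11% = 8360 zł
  102000 zł × 21% = 21420 zł
  211000 zł × 30% = 63300 zł
  → 93080 zł

97000 zł > 93080 zł, so the alternative minimum tax is the binding amount.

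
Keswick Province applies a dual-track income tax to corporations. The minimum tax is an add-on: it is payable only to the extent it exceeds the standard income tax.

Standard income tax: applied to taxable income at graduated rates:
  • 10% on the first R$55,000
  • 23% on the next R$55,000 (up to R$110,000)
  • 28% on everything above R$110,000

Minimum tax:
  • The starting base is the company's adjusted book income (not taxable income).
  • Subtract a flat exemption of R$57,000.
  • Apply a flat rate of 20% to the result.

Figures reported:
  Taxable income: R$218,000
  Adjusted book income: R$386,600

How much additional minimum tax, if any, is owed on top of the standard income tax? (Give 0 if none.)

R$17,530

Minimum tax:
  Base (adjusted book income): R$386,600
  Less exemption R$57,000 → base R$329,600
  R$329,600 × 20% = R$65,920

Standard income tax:
  R$55,000 × 10% = R$5,500
  R$55,000 × 23% = R$12,650
  R$108,000 × 28% = R$30,240
  → R$48,390

Excess of minimum tax over standard income tax: R$65,920 − R$48,390 = R$17,530.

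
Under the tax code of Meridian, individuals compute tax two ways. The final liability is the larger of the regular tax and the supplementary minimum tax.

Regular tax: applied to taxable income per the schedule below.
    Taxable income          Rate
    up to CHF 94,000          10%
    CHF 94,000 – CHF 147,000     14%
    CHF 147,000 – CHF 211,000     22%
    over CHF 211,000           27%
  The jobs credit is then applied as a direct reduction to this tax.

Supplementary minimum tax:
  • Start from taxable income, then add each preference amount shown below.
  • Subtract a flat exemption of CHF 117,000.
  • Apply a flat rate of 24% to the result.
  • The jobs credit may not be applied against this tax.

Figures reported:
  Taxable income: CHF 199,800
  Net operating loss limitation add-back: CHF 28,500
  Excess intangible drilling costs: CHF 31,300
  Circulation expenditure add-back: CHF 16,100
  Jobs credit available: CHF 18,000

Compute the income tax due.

Regular tax:
  CHF 94,000 × 10% = CHF 9,400
  CHF 53,000 × 14% = CHF 7,420
  CHF 52,800 × 22% = CHF 11,616
  → CHF 28,436
  Less jobs credit CHF 18,000 → CHF 10,436

Supplementary minimum tax:
  Adjusted income: CHF 199,800 + CHF 28,500 + CHF 31,300 + CHF 16,100 = CHF 275,700
  Less exemption CHF 117,000 → base CHF 158,700
  CHF 158,700 × 24% = CHF 38,088

CHF 38,088 > CHF 10,436, so the supplementary minimum tax is the binding amount.

CHF 38,088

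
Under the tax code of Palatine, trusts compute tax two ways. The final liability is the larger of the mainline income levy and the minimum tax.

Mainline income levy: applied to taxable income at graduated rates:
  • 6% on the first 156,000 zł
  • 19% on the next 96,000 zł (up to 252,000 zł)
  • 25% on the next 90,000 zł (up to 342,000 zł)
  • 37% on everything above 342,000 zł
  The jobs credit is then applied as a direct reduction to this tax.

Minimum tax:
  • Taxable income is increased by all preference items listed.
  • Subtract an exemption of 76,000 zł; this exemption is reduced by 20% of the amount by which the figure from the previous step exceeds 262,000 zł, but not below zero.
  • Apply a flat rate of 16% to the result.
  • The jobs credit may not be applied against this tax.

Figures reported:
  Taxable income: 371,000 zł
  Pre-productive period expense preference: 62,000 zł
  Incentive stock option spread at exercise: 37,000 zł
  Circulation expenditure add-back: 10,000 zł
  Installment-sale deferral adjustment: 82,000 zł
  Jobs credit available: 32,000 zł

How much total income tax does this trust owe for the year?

Mainline income levy:
  156,000 zł × 6% = 9,360 zł
  96,000 zł × 19% = 18,240 zł
  90,000 zł × 25% = 22,500 zł
  29,000 zł × 37% = 10,730 zł
  → 60,830 zł
  Less jobs credit 32,000 zł → 28,830 zł

Minimum tax:
  Adjusted income: 371,000 zł + 62,000 zł + 37,000 zł + 10,000 zł + 82,000 zł = 562,000 zł
  Exemption: 76,000 zł − 20% × (562,000 zł − 262,000 zł) = 76,000 zł − 60,000 zł = 16,000 zł
  Base: 562,000 zł − 16,000 zł = 546,000 zł
  546,000 zł × 16% = 87,360 zł

87,360 zł > 28,830 zł, so the minimum tax is the binding amount.

87,360 zł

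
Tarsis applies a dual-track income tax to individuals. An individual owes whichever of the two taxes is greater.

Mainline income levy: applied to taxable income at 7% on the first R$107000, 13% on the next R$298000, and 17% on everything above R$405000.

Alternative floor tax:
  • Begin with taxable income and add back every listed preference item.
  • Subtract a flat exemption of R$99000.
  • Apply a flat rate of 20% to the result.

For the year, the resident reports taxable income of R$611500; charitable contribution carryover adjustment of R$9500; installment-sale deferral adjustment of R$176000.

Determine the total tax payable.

R$139600

Alternative floor tax:
  Adjusted income: R$611500 + R$9500 + R$176000 = R$797000
  Less exemption R$99000 → base R$698000
  R$698000 × 20% = R$139600

Mainline income levy:
  R$107000 × 7% = R$7490
  R$298000 × 13% = R$38740
  R$206500 × 17% = R$35105
  → R$81335

R$139600 > R$81335, so the alternative floor tax is the binding amount.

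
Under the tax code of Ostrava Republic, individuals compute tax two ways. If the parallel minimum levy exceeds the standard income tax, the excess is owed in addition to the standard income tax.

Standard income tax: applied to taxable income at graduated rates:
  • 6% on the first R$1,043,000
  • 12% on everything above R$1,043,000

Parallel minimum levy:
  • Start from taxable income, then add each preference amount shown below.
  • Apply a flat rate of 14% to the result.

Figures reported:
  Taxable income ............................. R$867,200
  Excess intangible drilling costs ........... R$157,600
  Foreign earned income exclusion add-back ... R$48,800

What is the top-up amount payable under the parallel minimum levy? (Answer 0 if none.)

Parallel minimum levy:
  Adjusted income: R$867,200 + R$157,600 + R$48,800 = R$1,073,600
  R$1,073,600 × 14% = R$150,304

Standard income tax:
  R$867,200 × 6% = R$52,032

Excess of parallel minimum levy over standard income tax: R$150,304 − R$52,032 = R$98,272.

R$98,272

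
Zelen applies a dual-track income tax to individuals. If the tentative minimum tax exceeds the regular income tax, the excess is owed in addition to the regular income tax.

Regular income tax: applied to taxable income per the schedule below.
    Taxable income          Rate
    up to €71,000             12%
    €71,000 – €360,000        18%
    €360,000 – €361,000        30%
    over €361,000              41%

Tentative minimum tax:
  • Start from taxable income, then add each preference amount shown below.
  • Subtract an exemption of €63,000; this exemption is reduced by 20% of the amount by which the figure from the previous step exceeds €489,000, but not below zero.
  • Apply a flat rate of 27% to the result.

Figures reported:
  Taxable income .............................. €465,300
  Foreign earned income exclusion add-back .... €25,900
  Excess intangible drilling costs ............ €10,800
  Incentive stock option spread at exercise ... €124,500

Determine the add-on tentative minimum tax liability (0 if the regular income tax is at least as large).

€55,967

Regular income tax:
  €71,000 × 12% = €8,520
  €289,000 × 18% = €52,020
  €1,000 × 30% = €300
  €104,300 × 41% = €42,763
  → €103,603

Tentative minimum tax:
  Adjusted income: €465,300 + €25,900 + €10,800 + €124,500 = €626,500
  Exemption: €63,000 − 20% × (€626,500 − €489,000) = €63,000 − €27,500 = €35,500
  Base: €626,500 − €35,500 = €591,000
  €591,000 × 27% = €159,570

Excess of tentative minimum tax over regular income tax: €159,570 − €103,603 = €55,967.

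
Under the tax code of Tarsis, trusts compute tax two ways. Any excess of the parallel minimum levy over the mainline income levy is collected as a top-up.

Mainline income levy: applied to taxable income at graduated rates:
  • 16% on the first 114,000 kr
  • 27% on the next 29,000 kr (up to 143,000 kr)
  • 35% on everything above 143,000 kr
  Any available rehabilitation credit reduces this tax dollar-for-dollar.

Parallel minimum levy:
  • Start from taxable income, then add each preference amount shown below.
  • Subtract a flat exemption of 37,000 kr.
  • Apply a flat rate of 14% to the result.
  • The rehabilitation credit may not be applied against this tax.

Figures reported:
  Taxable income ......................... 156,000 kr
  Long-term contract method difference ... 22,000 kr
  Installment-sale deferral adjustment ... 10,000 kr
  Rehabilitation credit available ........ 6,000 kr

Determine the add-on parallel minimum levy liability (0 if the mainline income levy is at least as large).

0 kr

Mainline income levy:
  114,000 kr × 16% = 18,240 kr
  29,000 kr × 27% = 7,830 kr
  13,000 kr × 35% = 4,550 kr
  → 30,620 kr
  Less rehabilitation credit 6,000 kr → 24,620 kr

Parallel minimum levy:
  Adjusted income: 156,000 kr + 22,000 kr + 10,000 kr = 188,000 kr
  Less exemption 37,000 kr → base 151,000 kr
  151,000 kr × 14% = 21,140 kr

21,140 kr ≤ 24,620 kr, so no add-on is due.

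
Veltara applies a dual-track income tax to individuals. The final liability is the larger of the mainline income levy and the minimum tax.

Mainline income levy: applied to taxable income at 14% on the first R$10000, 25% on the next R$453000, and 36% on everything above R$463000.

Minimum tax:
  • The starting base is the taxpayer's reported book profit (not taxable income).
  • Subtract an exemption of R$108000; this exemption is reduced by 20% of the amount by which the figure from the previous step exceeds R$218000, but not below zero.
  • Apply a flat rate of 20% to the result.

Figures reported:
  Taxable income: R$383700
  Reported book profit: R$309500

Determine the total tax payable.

R$94825

Minimum tax:
  Base (reported book profit): R$309500
  Exemption: R$108000 − 20% × (R$309500 − R$218000) = R$108000 − R$18300 = R$89700
  Base: R$309500 − R$89700 = R$219800
  R$219800 × 20% = R$43960

Mainline income levy:
  R$10000 × 14% = R$1400
  R$373700 × 25% = R$93425
  → R$94825

R$94825 > R$43960, so the mainline income levy governs.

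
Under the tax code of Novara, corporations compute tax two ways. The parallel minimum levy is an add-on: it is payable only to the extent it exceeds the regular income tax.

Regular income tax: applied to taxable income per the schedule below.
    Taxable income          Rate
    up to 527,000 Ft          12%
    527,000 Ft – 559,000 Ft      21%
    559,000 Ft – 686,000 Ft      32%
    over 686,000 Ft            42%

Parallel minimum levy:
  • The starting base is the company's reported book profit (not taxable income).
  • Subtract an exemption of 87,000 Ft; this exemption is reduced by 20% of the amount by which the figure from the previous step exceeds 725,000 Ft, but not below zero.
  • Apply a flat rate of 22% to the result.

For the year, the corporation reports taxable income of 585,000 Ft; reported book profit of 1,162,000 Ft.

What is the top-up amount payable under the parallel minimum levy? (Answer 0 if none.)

Regular income tax:
  527,000 Ft × 12% = 63,240 Ft
  32,000 Ft × 21% = 6,720 Ft
  26,000 Ft × 32% = 8,320 Ft
  → 78,280 Ft

Parallel minimum levy:
  Base (reported book profit): 1,162,000 Ft
  Exemption: 20% × (1,162,000 Ft − 725,000 Ft) = 87,400 Ft ≥ 87,000 Ft, so the exemption is fully phased out
  Base: 1,162,000 Ft − 0 Ft = 1,162,000 Ft
  1,162,000 Ft × 22% = 255,640 Ft

Excess of parallel minimum levy over regular income tax: 255,640 Ft − 78,280 Ft = 177,360 Ft.

177,360 Ft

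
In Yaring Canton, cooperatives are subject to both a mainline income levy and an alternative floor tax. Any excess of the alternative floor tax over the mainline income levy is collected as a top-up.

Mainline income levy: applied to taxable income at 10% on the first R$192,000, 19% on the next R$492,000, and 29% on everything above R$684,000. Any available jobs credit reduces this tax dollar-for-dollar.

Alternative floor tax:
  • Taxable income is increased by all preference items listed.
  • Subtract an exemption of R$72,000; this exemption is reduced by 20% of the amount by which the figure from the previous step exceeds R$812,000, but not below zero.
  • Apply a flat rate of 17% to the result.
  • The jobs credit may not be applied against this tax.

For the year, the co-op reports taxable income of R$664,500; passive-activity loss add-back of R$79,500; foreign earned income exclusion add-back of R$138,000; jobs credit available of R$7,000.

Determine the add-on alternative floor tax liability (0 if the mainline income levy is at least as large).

R$38,105

Alternative floor tax:
  Adjusted income: R$664,500 + R$79,500 + R$138,000 = R$882,000
  Exemption: R$72,000 − 20% × (R$882,000 − R$812,000) = R$72,000 − R$14,000 = R$58,000
  Base: R$882,000 − R$58,000 = R$824,000
  R$824,000 × 17% = R$140,080

Mainline income levy:
  R$192,000 × 10% = R$19,200
  R$472,500 × 19% = R$89,775
  → R$108,975
  Less jobs credit R$7,000 → R$101,975

Excess of alternative floor tax over mainline income levy: R$140,080 − R$101,975 = R$38,105.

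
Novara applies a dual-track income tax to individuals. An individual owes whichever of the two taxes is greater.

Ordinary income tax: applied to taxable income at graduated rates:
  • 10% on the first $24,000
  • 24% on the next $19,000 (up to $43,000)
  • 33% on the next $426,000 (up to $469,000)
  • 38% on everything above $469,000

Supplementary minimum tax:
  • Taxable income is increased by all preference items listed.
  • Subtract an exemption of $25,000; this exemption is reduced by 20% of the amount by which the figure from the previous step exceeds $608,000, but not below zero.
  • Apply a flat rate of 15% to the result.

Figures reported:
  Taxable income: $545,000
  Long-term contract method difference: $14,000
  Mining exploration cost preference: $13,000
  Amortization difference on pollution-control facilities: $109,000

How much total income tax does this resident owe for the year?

$176,420

Ordinary income tax:
  $24,000 × 10% = $2,400
  $19,000 × 24% = $4,560
  $426,000 × 33% = $140,580
  $76,000 × 38% = $28,880
  → $176,420

Supplementary minimum tax:
  Adjusted income: $545,000 + $14,000 + $13,000 + $109,000 = $681,000
  Exemption: $25,000 − 20% × ($681,000 − $608,000) = $25,000 − $14,600 = $10,400
  Base: $681,000 − $10,400 = $670,600
  $670,600 × 15% = $100,590

$176,420 > $100,590, so the ordinary income tax governs.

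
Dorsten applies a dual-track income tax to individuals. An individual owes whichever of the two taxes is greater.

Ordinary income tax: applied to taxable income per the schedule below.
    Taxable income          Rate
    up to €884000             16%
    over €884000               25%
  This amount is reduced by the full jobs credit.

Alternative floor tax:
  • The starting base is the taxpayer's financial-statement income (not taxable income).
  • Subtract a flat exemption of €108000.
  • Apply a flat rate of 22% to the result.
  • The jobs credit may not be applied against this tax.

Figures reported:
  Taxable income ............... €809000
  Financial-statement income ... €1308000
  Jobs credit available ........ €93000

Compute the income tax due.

€264000

Alternative floor tax:
  Base (financial-statement income): €1308000
  Less exemption €108000 → base €1200000
  €1200000 × 22% = €264000

Ordinary income tax:
  €809000 × 16% = €129440
  Less jobs credit €93000 → €36440

€264000 > €36440, so the alternative floor tax is the binding amount.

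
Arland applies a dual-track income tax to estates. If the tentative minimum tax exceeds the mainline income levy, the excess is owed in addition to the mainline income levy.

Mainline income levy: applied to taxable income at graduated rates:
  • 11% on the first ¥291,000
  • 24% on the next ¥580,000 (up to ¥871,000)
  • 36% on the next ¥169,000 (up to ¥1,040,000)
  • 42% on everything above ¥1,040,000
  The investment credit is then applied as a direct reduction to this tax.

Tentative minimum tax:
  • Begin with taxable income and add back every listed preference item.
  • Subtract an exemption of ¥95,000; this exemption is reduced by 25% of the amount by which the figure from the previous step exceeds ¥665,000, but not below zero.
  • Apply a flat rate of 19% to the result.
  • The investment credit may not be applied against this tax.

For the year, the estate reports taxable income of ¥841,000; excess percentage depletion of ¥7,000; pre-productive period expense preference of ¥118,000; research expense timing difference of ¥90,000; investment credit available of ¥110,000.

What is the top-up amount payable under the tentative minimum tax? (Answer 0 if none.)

¥146,630

Mainline income levy:
  ¥291,000 × 11% = ¥32,010
  ¥550,000 × 24% = ¥132,000
  → ¥164,010
  Less investment credit ¥110,000 → ¥54,010

Tentative minimum tax:
  Adjusted income: ¥841,000 + ¥7,000 + ¥118,000 + ¥90,000 = ¥1,056,000
  Exemption: 25% × (¥1,056,000 − ¥665,000) = ¥97,750 ≥ ¥95,000, so the exemption is fully phased out
  Base: ¥1,056,000 − ¥0 = ¥1,056,000
  ¥1,056,000 × 19% = ¥200,640

Excess of tentative minimum tax over mainline income levy: ¥200,640 − ¥54,010 = ¥146,630.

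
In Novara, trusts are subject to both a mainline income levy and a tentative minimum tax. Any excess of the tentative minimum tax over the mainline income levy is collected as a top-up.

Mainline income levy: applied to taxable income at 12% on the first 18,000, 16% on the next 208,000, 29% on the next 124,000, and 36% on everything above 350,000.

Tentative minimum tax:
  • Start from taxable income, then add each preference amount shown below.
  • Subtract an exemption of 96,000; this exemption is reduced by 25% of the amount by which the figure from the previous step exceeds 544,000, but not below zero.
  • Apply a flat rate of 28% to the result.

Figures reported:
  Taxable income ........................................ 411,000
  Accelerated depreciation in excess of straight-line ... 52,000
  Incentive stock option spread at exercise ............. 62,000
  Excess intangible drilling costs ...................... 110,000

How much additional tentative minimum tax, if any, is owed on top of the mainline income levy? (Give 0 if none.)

63,930

Mainline income levy:
  18,000 × 12% = 2,160
  208,000 × 16% = 33,280
  124,000 × 29% = 35,960
  61,000 × 36% = 21,960
  → 93,360

Tentative minimum tax:
  Adjusted income: 411,000 + 52,000 + 62,000 + 110,000 = 635,000
  Exemption: 96,000 − 25% × (635,000 − 544,000) = 96,000 − 22,750 = 73,250
  Base: 635,000 − 73,250 = 561,750
  561,750 × 28% = 157,290

Excess of tentative minimum tax over mainline income levy: 157,290 − 93,360 = 63,930.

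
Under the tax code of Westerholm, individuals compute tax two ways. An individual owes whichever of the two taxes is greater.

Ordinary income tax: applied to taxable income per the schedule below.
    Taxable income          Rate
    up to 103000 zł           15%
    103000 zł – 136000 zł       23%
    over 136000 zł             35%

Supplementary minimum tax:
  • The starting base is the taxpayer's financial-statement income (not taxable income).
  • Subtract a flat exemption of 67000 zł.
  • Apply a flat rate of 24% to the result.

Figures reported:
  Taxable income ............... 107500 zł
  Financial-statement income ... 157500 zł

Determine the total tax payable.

Supplementary minimum tax:
  Base (financial-statement income): 157500 zł
  Less exemption 67000 zł → base 90500 zł
  90500 zł × 24% = 21720 zł

Ordinary income tax:
  103000 zł × 15% = 15450 zł
  4500 zł × 23% = 1035 zł
  → 16485 zł

21720 zł > 16485 zł, so the supplementary minimum tax is the binding amount.

21720 zł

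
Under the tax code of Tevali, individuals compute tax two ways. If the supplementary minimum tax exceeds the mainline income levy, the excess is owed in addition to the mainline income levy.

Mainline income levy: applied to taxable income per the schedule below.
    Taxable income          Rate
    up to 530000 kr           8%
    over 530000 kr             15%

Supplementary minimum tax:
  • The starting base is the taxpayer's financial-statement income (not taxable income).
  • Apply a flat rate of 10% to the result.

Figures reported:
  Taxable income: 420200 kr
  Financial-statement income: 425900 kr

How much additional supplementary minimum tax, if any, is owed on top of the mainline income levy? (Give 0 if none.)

8974 kr

Supplementary minimum tax:
  Base (financial-statement income): 425900 kr
  425900 kr × 10% = 42590 kr

Mainline income levy:
  420200 kr × 8% = 33616 kr

Excess of supplementary minimum tax over mainline income levy: 42590 kr − 33616 kr = 8974 kr.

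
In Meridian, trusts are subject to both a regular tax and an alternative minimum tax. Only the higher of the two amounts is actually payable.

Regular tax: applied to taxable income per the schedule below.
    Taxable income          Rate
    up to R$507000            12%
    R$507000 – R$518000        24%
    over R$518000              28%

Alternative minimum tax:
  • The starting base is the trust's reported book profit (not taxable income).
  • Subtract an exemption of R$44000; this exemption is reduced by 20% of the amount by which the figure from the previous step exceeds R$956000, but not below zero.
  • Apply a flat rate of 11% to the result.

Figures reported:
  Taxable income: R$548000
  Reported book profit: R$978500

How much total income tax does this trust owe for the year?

Regular tax:
  R$507000 × 12% = R$60840
  R$11000 × 24% = R$2640
  R$30000 × 28% = R$8400
  → R$71880

Alternative minimum tax:
  Base (reported book profit): R$978500
  Exemption: R$44000 − 20% × (R$978500 − R$956000) = R$44000 − R$4500 = R$39500
  Base: R$978500 − R$39500 = R$939000
  R$939000 × 11% = R$103290

R$103290 > R$71880, so the alternative minimum tax is the binding amount.

R$103290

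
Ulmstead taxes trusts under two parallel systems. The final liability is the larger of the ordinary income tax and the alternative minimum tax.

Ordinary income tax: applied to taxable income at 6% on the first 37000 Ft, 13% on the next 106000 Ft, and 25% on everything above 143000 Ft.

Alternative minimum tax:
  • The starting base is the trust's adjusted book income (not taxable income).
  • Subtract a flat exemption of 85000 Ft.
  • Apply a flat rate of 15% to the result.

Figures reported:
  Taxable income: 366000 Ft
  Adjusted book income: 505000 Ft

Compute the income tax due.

71750 Ft

Ordinary income tax:
  37000 Ft × 6% = 2220 Ft
  106000 Ft × 13% = 13780 Ft
  223000 Ft × 25% = 55750 Ft
  → 71750 Ft

Alternative minimum tax:
  Base (adjusted book income): 505000 Ft
  Less exemption 85000 Ft → base 420000 Ft
  420000 Ft × 15% = 63000 Ft

71750 Ft > 63000 Ft, so the ordinary income tax governs.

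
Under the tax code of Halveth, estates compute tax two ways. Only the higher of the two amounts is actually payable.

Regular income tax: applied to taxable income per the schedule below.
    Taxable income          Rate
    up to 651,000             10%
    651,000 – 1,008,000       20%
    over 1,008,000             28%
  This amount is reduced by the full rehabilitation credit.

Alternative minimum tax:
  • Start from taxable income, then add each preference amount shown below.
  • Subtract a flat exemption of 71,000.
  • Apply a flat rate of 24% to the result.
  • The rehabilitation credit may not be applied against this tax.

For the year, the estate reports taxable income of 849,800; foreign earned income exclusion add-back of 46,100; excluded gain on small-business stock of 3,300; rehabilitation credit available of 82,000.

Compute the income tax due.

Regular income tax:
  651,000 × 10% = 65,100
  198,800 × 20% = 39,760
  → 104,860
  Less rehabilitation credit 82,000 → 22,860

Alternative minimum tax:
  Adjusted income: 849,800 + 46,100 + 3,300 = 899,200
  Less exemption 71,000 → base 828,200
  828,200 × 24% = 198,768

198,768 > 22,860, so the alternative minimum tax is the binding amount.

198,768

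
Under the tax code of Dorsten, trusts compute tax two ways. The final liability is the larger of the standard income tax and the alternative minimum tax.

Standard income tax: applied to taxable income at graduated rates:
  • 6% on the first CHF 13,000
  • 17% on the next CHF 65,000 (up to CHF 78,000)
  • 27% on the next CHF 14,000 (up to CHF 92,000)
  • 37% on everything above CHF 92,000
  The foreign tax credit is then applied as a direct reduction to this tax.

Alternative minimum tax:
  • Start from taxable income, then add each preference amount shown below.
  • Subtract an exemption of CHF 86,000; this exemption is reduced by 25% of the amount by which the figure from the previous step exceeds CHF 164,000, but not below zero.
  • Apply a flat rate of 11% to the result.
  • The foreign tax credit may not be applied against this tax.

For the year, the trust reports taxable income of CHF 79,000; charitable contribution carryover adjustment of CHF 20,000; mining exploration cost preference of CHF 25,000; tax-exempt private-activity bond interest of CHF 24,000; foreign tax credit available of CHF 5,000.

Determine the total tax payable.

CHF 7,100

Standard income tax:
  CHF 13,000 × 6% = CHF 780
  CHF 65,000 × 17% = CHF 11,050
  CHF 1,000 × 27% = CHF 270
  → CHF 12,100
  Less foreign tax credit CHF 5,000 → CHF 7,100

Alternative minimum tax:
  Adjusted income: CHF 79,000 + CHF 20,000 + CHF 25,000 + CHF 24,000 = CHF 148,000
  Exemption: CHF 148,000 ≤ CHF 164,000, so full CHF 86,000 applies
  Base: CHF 148,000 − CHF 86,000 = CHF 62,000
  CHF 62,000 × 11% = CHF 6,820

CHF 7,100 > CHF 6,820, so the standard income tax governs.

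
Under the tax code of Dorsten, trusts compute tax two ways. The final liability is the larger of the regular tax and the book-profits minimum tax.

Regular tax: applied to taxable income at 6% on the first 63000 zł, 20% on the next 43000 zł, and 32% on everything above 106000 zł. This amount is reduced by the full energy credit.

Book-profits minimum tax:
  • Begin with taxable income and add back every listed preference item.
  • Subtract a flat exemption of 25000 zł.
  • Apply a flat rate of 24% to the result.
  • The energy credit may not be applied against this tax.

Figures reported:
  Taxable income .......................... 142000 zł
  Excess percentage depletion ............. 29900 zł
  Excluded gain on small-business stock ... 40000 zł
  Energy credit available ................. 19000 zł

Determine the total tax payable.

Regular tax:
  63000 zł × 6% = 3780 zł
  43000 zł × 20% = 8600 zł
  36000 zł × 32% = 11520 zł
  → 23900 zł
  Less energy credit 19000 zł → 4900 zł

Book-profits minimum tax:
  Adjusted income: 142000 zł + 29900 zł + 40000 zł = 211900 zł
  Less exemption 25000 zł → base 186900 zł
  186900 zł × 24% = 44856 zł

44856 zł > 4900 zł, so the book-profits minimum tax is the binding amount.

44856 zł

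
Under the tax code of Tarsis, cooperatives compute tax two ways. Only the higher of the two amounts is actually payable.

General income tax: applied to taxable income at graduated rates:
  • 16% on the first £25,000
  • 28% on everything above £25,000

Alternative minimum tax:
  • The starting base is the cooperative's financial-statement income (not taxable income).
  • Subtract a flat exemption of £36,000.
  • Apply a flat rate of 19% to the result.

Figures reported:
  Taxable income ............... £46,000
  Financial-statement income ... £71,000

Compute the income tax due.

General income tax:
  £25,000 × 16% = £4,000
  £21,000 × 28% = £5,880
  → £9,880

Alternative minimum tax:
  Base (financial-statement income): £71,000
  Less exemption £36,000 → base £35,000
  £35,000 × 19% = £6,650

£9,880 > £6,650, so the general income tax governs.

£9,880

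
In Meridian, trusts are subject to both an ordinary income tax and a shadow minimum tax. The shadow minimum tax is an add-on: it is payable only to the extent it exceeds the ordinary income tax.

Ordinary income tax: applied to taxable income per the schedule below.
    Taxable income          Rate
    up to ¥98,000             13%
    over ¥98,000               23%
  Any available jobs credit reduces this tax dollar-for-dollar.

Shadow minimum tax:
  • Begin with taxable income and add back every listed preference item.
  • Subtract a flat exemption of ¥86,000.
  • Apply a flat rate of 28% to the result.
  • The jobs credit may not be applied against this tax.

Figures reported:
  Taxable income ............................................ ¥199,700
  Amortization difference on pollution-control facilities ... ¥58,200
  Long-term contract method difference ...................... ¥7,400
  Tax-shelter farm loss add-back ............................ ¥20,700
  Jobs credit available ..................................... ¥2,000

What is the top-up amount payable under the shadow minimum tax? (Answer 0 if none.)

Shadow minimum tax:
  Adjusted income: ¥199,700 + ¥58,200 + ¥7,400 + ¥20,700 = ¥286,000
  Less exemption ¥86,000 → base ¥200,000
  ¥200,000 × 28% = ¥56,000

Ordinary income tax:
  ¥98,000 × 13% = ¥12,740
  ¥101,700 × 23% = ¥23,391
  → ¥36,131
  Less jobs credit ¥2,000 → ¥34,131

Excess of shadow minimum tax over ordinary income tax: ¥56,000 − ¥34,131 = ¥21,869.

¥21,869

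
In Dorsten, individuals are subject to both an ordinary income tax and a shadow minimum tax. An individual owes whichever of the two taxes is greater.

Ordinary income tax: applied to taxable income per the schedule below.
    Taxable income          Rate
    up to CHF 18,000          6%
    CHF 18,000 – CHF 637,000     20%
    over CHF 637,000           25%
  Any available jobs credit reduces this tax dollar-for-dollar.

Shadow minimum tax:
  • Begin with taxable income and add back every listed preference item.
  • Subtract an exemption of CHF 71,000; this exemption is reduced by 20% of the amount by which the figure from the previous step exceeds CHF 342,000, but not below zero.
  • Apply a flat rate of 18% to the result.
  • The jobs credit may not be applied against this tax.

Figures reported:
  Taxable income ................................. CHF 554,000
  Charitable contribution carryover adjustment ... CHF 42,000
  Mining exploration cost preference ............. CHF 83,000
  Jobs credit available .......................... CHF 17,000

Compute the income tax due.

CHF 121,572

Shadow minimum tax:
  Adjusted income: CHF 554,000 + CHF 42,000 + CHF 83,000 = CHF 679,000
  Exemption: CHF 71,000 − 20% × (CHF 679,000 − CHF 342,000) = CHF 71,000 − CHF 67,400 = CHF 3,600
  Base: CHF 679,000 − CHF 3,600 = CHF 675,400
  CHF 675,400 × 18% = CHF 121,572

Ordinary income tax:
  CHF 18,000 × 6% = CHF 1,080
  CHF 536,000 × 20% = CHF 107,200
  → CHF 108,280
  Less jobs credit CHF 17,000 → CHF 91,280

CHF 121,572 > CHF 91,280, so the shadow minimum tax is the binding amount.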